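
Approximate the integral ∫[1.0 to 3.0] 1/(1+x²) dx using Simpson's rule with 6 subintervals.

f(x) = 1/(1+x²)
a = 1.0, b = 3.0, n = 6
h = (b - a)/n = 0.333333

Simpson's rule: (h/3)[f(x₀) + 4f(x₁) + 2f(x₂) + ... + f(xₙ)]

x_0 = 1.0000, f(x_0) = 0.500000, coefficient = 1
x_1 = 1.3333, f(x_1) = 0.360000, coefficient = 4
x_2 = 1.6667, f(x_2) = 0.264706, coefficient = 2
x_3 = 2.0000, f(x_3) = 0.200000, coefficient = 4
x_4 = 2.3333, f(x_4) = 0.155172, coefficient = 2
x_5 = 2.6667, f(x_5) = 0.123288, coefficient = 4
x_6 = 3.0000, f(x_6) = 0.100000, coefficient = 1

I ≈ (0.333333/3) × 4.172907 = 0.463656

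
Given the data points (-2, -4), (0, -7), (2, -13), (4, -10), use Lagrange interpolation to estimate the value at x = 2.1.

Lagrange interpolation formula:
P(x) = Σ yᵢ × Lᵢ(x)
where Lᵢ(x) = Π_{j≠i} (x - xⱼ)/(xᵢ - xⱼ)

L_0(2.1) = (2.1 - 0)/(-2 - 0) × (2.1 - 2)/(-2 - 2) × (2.1 - 4)/(-2 - 4) = 0.008313
L_1(2.1) = (2.1 - (-2))/(0 - (-2)) × (2.1 - 2)/(0 - 2) × (2.1 - 4)/(0 - 4) = -0.048688
L_2(2.1) = (2.1 - (-2))/(2 - (-2)) × (2.1 - 0)/(2 - 0) × (2.1 - 4)/(2 - 4) = 1.022437
L_3(2.1) = (2.1 - (-2))/(4 - (-2)) × (2.1 - 0)/(4 - 0) × (2.1 - 2)/(4 - 2) = 0.017938

P(2.1) = (-4)×L_0(2.1) + (-7)×L_1(2.1) + (-13)×L_2(2.1) + (-10)×L_3(2.1)
P(2.1) = -13.163500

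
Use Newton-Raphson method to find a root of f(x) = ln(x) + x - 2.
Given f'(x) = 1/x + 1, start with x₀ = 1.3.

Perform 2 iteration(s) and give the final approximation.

f(x) = ln(x) + x - 2
f'(x) = 1/x + 1
x₀ = 1.3

Newton-Raphson formula: x_{n+1} = x_n - f(x_n)/f'(x_n)

Iteration 1:
  f(1.300000) = -0.437636
  f'(1.300000) = 1.769231
  x_1 = 1.300000 - (-0.437636)/1.769231 = 1.547359
Iteration 2:
  f(1.547359) = -0.016091
  f'(1.547359) = 1.646262
  x_2 = 1.547359 - (-0.016091)/1.646262 = 1.557134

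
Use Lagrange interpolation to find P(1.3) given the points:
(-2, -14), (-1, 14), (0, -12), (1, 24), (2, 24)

Lagrange interpolation formula:
P(x) = Σ yᵢ × Lᵢ(x)
where Lᵢ(x) = Π_{j≠i} (x - xⱼ)/(xᵢ - xⱼ)

L_0(1.3) = (1.3 - (-1))/(-2 - (-1)) × (1.3 - 0)/(-2 - 0) × (1.3 - 1)/(-2 - 1) × (1.3 - 2)/(-2 - 2) = -0.026163
L_1(1.3) = (1.3 - (-2))/(-1 - (-2)) × (1.3 - 0)/(-1 - 0) × (1.3 - 1)/(-1 - 1) × (1.3 - 2)/(-1 - 2) = 0.150150
L_2(1.3) = (1.3 - (-2))/(0 - (-2)) × (1.3 - (-1))/(0 - (-1)) × (1.3 - 1)/(0 - 1) × (1.3 - 2)/(0 - 2) = -0.398475
L_3(1.3) = (1.3 - (-2))/(1 - (-2)) × (1.3 - (-1))/(1 - (-1)) × (1.3 - 0)/(1 - 0) × (1.3 - 2)/(1 - 2) = 1.151150
L_4(1.3) = (1.3 - (-2))/(2 - (-2)) × (1.3 - (-1))/(2 - (-1)) × (1.3 - 0)/(2 - 0) × (1.3 - 1)/(2 - 1) = 0.123338

P(1.3) = (-14)×L_0(1.3) + 14×L_1(1.3) + (-12)×L_2(1.3) + 24×L_3(1.3) + 24×L_4(1.3)
P(1.3) = 37.837775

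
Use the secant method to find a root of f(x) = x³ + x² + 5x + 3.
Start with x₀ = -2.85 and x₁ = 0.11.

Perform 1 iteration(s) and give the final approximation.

f(x) = x³ + x² + 5x + 3
x₀ = -2.85, x₁ = 0.11

Secant formula: x_{n+1} = x_n - f(x_n)(x_n - x_{n-1})/(f(x_n) - f(x_{n-1}))

Iteration 1:
  f(-2.850000) = -26.276625
  f(0.110000) = 3.563431
  x_2 = 0.110000 - 3.563431×(0.110000 - (-2.850000))/(3.563431 - (-26.276625))
       = -0.243476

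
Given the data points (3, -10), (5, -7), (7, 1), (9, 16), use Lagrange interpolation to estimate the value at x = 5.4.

Lagrange interpolation formula:
P(x) = Σ yᵢ × Lᵢ(x)
where Lᵢ(x) = Π_{j≠i} (x - xⱼ)/(xᵢ - xⱼ)

L_0(5.4) = (5.4 - 5)/(3 - 5) × (5.4 - 7)/(3 - 7) × (5.4 - 9)/(3 - 9) = -0.048000
L_1(5.4) = (5.4 - 3)/(5 - 3) × (5.4 - 7)/(5 - 7) × (5.4 - 9)/(5 - 9) = 0.864000
L_2(5.4) = (5.4 - 3)/(7 - 3) × (5.4 - 5)/(7 - 5) × (5.4 - 9)/(7 - 9) = 0.216000
L_3(5.4) = (5.4 - 3)/(9 - 3) × (5.4 - 5)/(9 - 5) × (5.4 - 7)/(9 - 7) = -0.032000

P(5.4) = (-10)×L_0(5.4) + (-7)×L_1(5.4) + 1×L_2(5.4) + 16×L_3(5.4)
P(5.4) = -5.864000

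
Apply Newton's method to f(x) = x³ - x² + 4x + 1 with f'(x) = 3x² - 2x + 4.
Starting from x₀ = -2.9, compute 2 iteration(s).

f(x) = x³ - x² + 4x + 1
f'(x) = 3x² - 2x + 4
x₀ = -2.9

Newton-Raphson formula: x_{n+1} = x_n - f(x_n)/f'(x_n)

Iteration 1:
  f(-2.900000) = -43.399000
  f'(-2.900000) = 35.030000
  x_1 = -2.900000 - (-43.399000)/35.030000 = -1.661090
Iteration 2:
  f(-1.661090) = -12.986900
  f'(-1.661090) = 15.599846
  x_2 = -1.661090 - (-12.986900)/15.599846 = -0.828589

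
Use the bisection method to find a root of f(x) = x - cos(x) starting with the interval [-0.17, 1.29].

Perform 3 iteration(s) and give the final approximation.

f(x) = x - cos(x)
Initial interval: [-0.17, 1.29]

Iteration 1:
  c_1 = (-0.170000 + 1.290000)/2 = 0.560000
  f(c_1) = f(0.560000) = -0.287255
  f(a) × f(c) ≥ 0, new interval: [0.560000, 1.290000]
Iteration 2:
  c_2 = (0.560000 + 1.290000)/2 = 0.925000
  f(c_2) = f(0.925000) = 0.323165
  f(a) × f(c) < 0, new interval: [0.560000, 0.925000]
Iteration 3:
  c_3 = (0.560000 + 0.925000)/2 = 0.742500
  f(c_3) = f(0.742500) = 0.005719
  f(a) × f(c) < 0, new interval: [0.560000, 0.742500]

After 3 iteration(s), the approximation is c_3 = 0.742500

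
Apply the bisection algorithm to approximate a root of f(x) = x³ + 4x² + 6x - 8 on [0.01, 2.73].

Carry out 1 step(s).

f(x) = x³ + 4x² + 6x - 8
Initial interval: [0.01, 2.73]

Iteration 1:
  c_1 = (0.010000 + 2.730000)/2 = 1.370000
  f(c_1) = f(1.370000) = 10.298953
  f(a) × f(c) < 0, new interval: [0.010000, 1.370000]

After 1 iteration(s), the approximation is c_1 = 1.370000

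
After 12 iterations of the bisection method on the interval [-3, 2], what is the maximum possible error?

Bisection error bound: |error| ≤ (b-a)/2^n
|error| ≤ (2 - (-3))/2^12 = 5/2^12
|error| ≤ 0.0012207031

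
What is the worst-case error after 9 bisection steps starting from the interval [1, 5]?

Bisection error bound: |error| ≤ (b-a)/2^n
|error| ≤ (5 - 1)/2^9 = 4/2^9
|error| ≤ 0.0078125000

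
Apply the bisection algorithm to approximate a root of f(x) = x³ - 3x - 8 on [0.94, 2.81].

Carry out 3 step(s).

f(x) = x³ - 3x - 8
Initial interval: [0.94, 2.81]

Iteration 1:
  c_1 = (0.940000 + 2.810000)/2 = 1.875000
  f(c_1) = f(1.875000) = -7.033203
  f(a) × f(c) ≥ 0, new interval: [1.875000, 2.810000]
Iteration 2:
  c_2 = (1.875000 + 2.810000)/2 = 2.342500
  f(c_2) = f(2.342500) = -2.173485
  f(a) × f(c) ≥ 0, new interval: [2.342500, 2.810000]
Iteration 3:
  c_3 = (2.342500 + 2.810000)/2 = 2.576250
  f(c_3) = f(2.576250) = 1.369986
  f(a) × f(c) < 0, new interval: [2.342500, 2.576250]

After 3 iteration(s), the approximation is c_3 = 2.576250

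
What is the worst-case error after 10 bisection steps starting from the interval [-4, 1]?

Bisection error bound: |error| ≤ (b-a)/2^n
|error| ≤ (1 - (-4))/2^10 = 5/2^10
|error| ≤ 0.0048828125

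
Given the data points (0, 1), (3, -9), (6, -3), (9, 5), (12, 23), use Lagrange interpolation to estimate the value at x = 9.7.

Lagrange interpolation formula:
P(x) = Σ yᵢ × Lᵢ(x)
where Lᵢ(x) = Π_{j≠i} (x - xⱼ)/(xᵢ - xⱼ)

L_0(9.7) = (9.7 - 3)/(0 - 3) × (9.7 - 6)/(0 - 6) × (9.7 - 9)/(0 - 9) × (9.7 - 12)/(0 - 12) = -0.020531
L_1(9.7) = (9.7 - 0)/(3 - 0) × (9.7 - 6)/(3 - 6) × (9.7 - 9)/(3 - 9) × (9.7 - 12)/(3 - 12) = 0.118895
L_2(9.7) = (9.7 - 0)/(6 - 0) × (9.7 - 3)/(6 - 3) × (9.7 - 9)/(6 - 9) × (9.7 - 12)/(6 - 12) = -0.322944
L_3(9.7) = (9.7 - 0)/(9 - 0) × (9.7 - 3)/(9 - 3) × (9.7 - 6)/(9 - 6) × (9.7 - 12)/(9 - 12) = 1.137994
L_4(9.7) = (9.7 - 0)/(12 - 0) × (9.7 - 3)/(12 - 3) × (9.7 - 6)/(12 - 6) × (9.7 - 9)/(12 - 9) = 0.086586

P(9.7) = 1×L_0(9.7) + (-9)×L_1(9.7) + (-3)×L_2(9.7) + 5×L_3(9.7) + 23×L_4(9.7)
P(9.7) = 7.559705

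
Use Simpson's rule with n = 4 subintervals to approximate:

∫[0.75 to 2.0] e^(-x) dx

f(x) = e^(-x)
a = 0.75, b = 2.0, n = 4
h = (b - a)/n = 0.312500

Simpson's rule: (h/3)[f(x₀) + 4f(x₁) + 2f(x₂) + ... + f(xₙ)]

x_0 = 0.7500, f(x_0) = 0.472367, coefficient = 1
x_1 = 1.0625, f(x_1) = 0.345591, coefficient = 4
x_2 = 1.3750, f(x_2) = 0.252840, coefficient = 2
x_3 = 1.6875, f(x_3) = 0.184981, coefficient = 4
x_4 = 2.0000, f(x_4) = 0.135335, coefficient = 1

I ≈ (0.312500/3) × 3.235670 = 0.337049
Exact value: 0.337031
Error: 0.000018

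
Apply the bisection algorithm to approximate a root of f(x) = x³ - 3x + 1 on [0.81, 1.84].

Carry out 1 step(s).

f(x) = x³ - 3x + 1
Initial interval: [0.81, 1.84]

Iteration 1:
  c_1 = (0.810000 + 1.840000)/2 = 1.325000
  f(c_1) = f(1.325000) = -0.648797
  f(a) × f(c) ≥ 0, new interval: [1.325000, 1.840000]

After 1 iteration(s), the approximation is c_1 = 1.325000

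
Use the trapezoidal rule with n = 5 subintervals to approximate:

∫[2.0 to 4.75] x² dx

f(x) = x²
a = 2.0, b = 4.75, n = 5
h = (b - a)/n = 0.550000

Trapezoidal rule: (h/2)[f(x₀) + 2f(x₁) + 2f(x₂) + ... + f(xₙ)]

x_0 = 2.0000, f(x_0) = 4.000000, coefficient = 1
x_1 = 2.5500, f(x_1) = 6.502500, coefficient = 2
x_2 = 3.1000, f(x_2) = 9.610000, coefficient = 2
x_3 = 3.6500, f(x_3) = 13.322500, coefficient = 2
x_4 = 4.2000, f(x_4) = 17.640000, coefficient = 2
x_5 = 4.7500, f(x_5) = 22.562500, coefficient = 1

I ≈ (0.550000/2) × 120.712500 = 33.195938
Exact value: 33.057292
Error: 0.138646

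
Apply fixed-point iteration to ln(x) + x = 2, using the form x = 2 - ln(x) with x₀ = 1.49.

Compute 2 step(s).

Equation: ln(x) + x = 2
Fixed-point form: x = 2 - ln(x)
x₀ = 1.49

x_1 = g(1.490000) = 1.601224
x_2 = g(1.601224) = 1.529232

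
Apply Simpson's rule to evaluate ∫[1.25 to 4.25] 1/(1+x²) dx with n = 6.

f(x) = 1/(1+x²)
a = 1.25, b = 4.25, n = 6
h = (b - a)/n = 0.500000

Simpson's rule: (h/3)[f(x₀) + 4f(x₁) + 2f(x₂) + ... + f(xₙ)]

x_0 = 1.2500, f(x_0) = 0.390244, coefficient = 1
x_1 = 1.7500, f(x_1) = 0.246154, coefficient = 4
x_2 = 2.2500, f(x_2) = 0.164948, coefficient = 2
x_3 = 2.7500, f(x_3) = 0.116788, coefficient = 4
x_4 = 3.2500, f(x_4) = 0.086486, coefficient = 2
x_5 = 3.7500, f(x_5) = 0.066390, coefficient = 4
x_6 = 4.2500, f(x_6) = 0.052459, coefficient = 1

I ≈ (0.500000/3) × 2.662902 = 0.443817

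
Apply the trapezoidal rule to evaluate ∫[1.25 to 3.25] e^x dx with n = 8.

f(x) = e^x
a = 1.25, b = 3.25, n = 8
h = (b - a)/n = 0.250000

Trapezoidal rule: (h/2)[f(x₀) + 2f(x₁) + 2f(x₂) + ... + f(xₙ)]

x_0 = 1.2500, f(x_0) = 3.490343, coefficient = 1
x_1 = 1.5000, f(x_1) = 4.481689, coefficient = 2
x_2 = 1.7500, f(x_2) = 5.754603, coefficient = 2
x_3 = 2.0000, f(x_3) = 7.389056, coefficient = 2
x_4 = 2.2500, f(x_4) = 9.487736, coefficient = 2
x_5 = 2.5000, f(x_5) = 12.182494, coefficient = 2
x_6 = 2.7500, f(x_6) = 15.642632, coefficient = 2
x_7 = 3.0000, f(x_7) = 20.085537, coefficient = 2
x_8 = 3.2500, f(x_8) = 25.790340, coefficient = 1

I ≈ (0.250000/2) × 179.328176 = 22.416022
Exact value: 22.299997
Error: 0.116025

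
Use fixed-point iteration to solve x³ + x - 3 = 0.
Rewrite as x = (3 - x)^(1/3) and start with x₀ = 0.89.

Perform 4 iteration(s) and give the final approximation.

Equation: x³ + x - 3 = 0
Fixed-point form: x = (3 - x)^(1/3)
x₀ = 0.89

x_1 = g(0.890000) = 1.282609
x_2 = g(1.282609) = 1.197539
x_3 = g(1.197539) = 1.216994
x_4 = g(1.216994) = 1.212600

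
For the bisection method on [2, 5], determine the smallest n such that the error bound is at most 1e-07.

We need (b-a)/2^n ≤ 1e-07
(5 - 2)/2^n ≤ 1e-07
3/2^n ≤ 1e-07
2^n ≥ 30000000
n ≥ log₂(30000000) = 24.84
n ≥ 25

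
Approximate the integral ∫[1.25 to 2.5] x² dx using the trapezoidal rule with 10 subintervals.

f(x) = x²
a = 1.25, b = 2.5, n = 10
h = (b - a)/n = 0.125000

Trapezoidal rule: (h/2)[f(x₀) + 2f(x₁) + 2f(x₂) + ... + f(xₙ)]

x_0 = 1.2500, f(x_0) = 1.562500, coefficient = 1
x_1 = 1.3750, f(x_1) = 1.890625, coefficient = 2
x_2 = 1.5000, f(x_2) = 2.250000, coefficient = 2
x_3 = 1.6250, f(x_3) = 2.640625, coefficient = 2
x_4 = 1.7500, f(x_4) = 3.062500, coefficient = 2
x_5 = 1.8750, f(x_5) = 3.515625, coefficient = 2
x_6 = 2.0000, f(x_6) = 4.000000, coefficient = 2
x_7 = 2.1250, f(x_7) = 4.515625, coefficient = 2
x_8 = 2.2500, f(x_8) = 5.062500, coefficient = 2
x_9 = 2.3750, f(x_9) = 5.640625, coefficient = 2
x_10 = 2.5000, f(x_10) = 6.250000, coefficient = 1

I ≈ (0.125000/2) × 72.968750 = 4.560547
Exact value: 4.557292
Error: 0.003255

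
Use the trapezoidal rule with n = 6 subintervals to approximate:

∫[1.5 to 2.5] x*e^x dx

f(x) = x*e^x
a = 1.5, b = 2.5, n = 6
h = (b - a)/n = 0.166667

Trapezoidal rule: (h/2)[f(x₀) + 2f(x₁) + 2f(x₂) + ... + f(xₙ)]

x_0 = 1.5000, f(x_0) = 6.722534, coefficient = 1
x_1 = 1.6667, f(x_1) = 8.824150, coefficient = 2
x_2 = 1.8333, f(x_2) = 11.466952, coefficient = 2
x_3 = 2.0000, f(x_3) = 14.778112, coefficient = 2
x_4 = 2.1667, f(x_4) = 18.913133, coefficient = 2
x_5 = 2.3333, f(x_5) = 24.061937, coefficient = 2
x_6 = 2.5000, f(x_6) = 30.456235, coefficient = 1

I ≈ (0.166667/2) × 193.267336 = 16.105611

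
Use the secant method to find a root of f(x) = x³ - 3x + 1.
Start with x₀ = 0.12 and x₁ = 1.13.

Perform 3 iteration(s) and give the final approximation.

f(x) = x³ - 3x + 1
x₀ = 0.12, x₁ = 1.13

Secant formula: x_{n+1} = x_n - f(x_n)(x_n - x_{n-1})/(f(x_n) - f(x_{n-1}))

Iteration 1:
  f(0.120000) = 0.641728
  f(1.130000) = -0.947103
  x_2 = 1.130000 - (-0.947103)×(1.130000 - 0.120000)/(-0.947103 - 0.641728)
       = 0.527938
Iteration 2:
  f(1.130000) = -0.947103
  f(0.527938) = -0.436669
  x_3 = 0.527938 - (-0.436669)×(0.527938 - 1.130000)/(-0.436669 - (-0.947103))
       = 0.012884
Iteration 3:
  f(0.527938) = -0.436669
  f(0.012884) = 0.961351
  x_4 = 0.012884 - 0.961351×(0.012884 - 0.527938)/(0.961351 - (-0.436669))
       = 0.367062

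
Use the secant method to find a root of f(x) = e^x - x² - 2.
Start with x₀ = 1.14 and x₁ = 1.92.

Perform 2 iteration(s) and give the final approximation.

f(x) = e^x - x² - 2
x₀ = 1.14, x₁ = 1.92

Secant formula: x_{n+1} = x_n - f(x_n)(x_n - x_{n-1})/(f(x_n) - f(x_{n-1}))

Iteration 1:
  f(1.140000) = -0.172832
  f(1.920000) = 1.134558
  x_2 = 1.920000 - 1.134558×(1.920000 - 1.140000)/(1.134558 - (-0.172832))
       = 1.243113
Iteration 2:
  f(1.920000) = 1.134558
  f(1.243113) = -0.078943
  x_3 = 1.243113 - (-0.078943)×(1.243113 - 1.920000)/(-0.078943 - 1.134558)
       = 1.287147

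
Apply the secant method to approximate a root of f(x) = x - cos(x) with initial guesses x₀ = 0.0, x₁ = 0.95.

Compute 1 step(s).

f(x) = x - cos(x)
x₀ = 0.0, x₁ = 0.95

Secant formula: x_{n+1} = x_n - f(x_n)(x_n - x_{n-1})/(f(x_n) - f(x_{n-1}))

Iteration 1:
  f(0.000000) = -1.000000
  f(0.950000) = 0.368317
  x_2 = 0.950000 - 0.368317×(0.950000 - 0.000000)/(0.368317 - (-1.000000))
       = 0.694284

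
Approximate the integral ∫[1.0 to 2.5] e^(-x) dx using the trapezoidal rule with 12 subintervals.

f(x) = e^(-x)
a = 1.0, b = 2.5, n = 12
h = (b - a)/n = 0.125000

Trapezoidal rule: (h/2)[f(x₀) + 2f(x₁) + 2f(x₂) + ... + f(xₙ)]

x_0 = 1.0000, f(x_0) = 0.367879, coefficient = 1
x_1 = 1.1250, f(x_1) = 0.324652, coefficient = 2
x_2 = 1.2500, f(x_2) = 0.286505, coefficient = 2
x_3 = 1.3750, f(x_3) = 0.252840, coefficient = 2
x_4 = 1.5000, f(x_4) = 0.223130, coefficient = 2
x_5 = 1.6250, f(x_5) = 0.196912, coefficient = 2
x_6 = 1.7500, f(x_6) = 0.173774, coefficient = 2
x_7 = 1.8750, f(x_7) = 0.153355, coefficient = 2
x_8 = 2.0000, f(x_8) = 0.135335, coefficient = 2
x_9 = 2.1250, f(x_9) = 0.119433, coefficient = 2
x_10 = 2.2500, f(x_10) = 0.105399, coefficient = 2
x_11 = 2.3750, f(x_11) = 0.093014, coefficient = 2
x_12 = 2.5000, f(x_12) = 0.082085, coefficient = 1

I ≈ (0.125000/2) × 4.578664 = 0.286166
Exact value: 0.285794
Error: 0.000372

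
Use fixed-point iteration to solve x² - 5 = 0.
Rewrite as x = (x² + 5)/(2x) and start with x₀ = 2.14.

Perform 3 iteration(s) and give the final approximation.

Equation: x² - 5 = 0
Fixed-point form: x = (x² + 5)/(2x)
x₀ = 2.14

x_1 = g(2.140000) = 2.238224
x_2 = g(2.238224) = 2.236069
x_3 = g(2.236069) = 2.236068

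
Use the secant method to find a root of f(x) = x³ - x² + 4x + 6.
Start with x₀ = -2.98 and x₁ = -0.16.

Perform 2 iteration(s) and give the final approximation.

f(x) = x³ - x² + 4x + 6
x₀ = -2.98, x₁ = -0.16

Secant formula: x_{n+1} = x_n - f(x_n)(x_n - x_{n-1})/(f(x_n) - f(x_{n-1}))

Iteration 1:
  f(-2.980000) = -41.263992
  f(-0.160000) = 5.330304
  x_2 = -0.160000 - 5.330304×(-0.160000 - (-2.980000))/(5.330304 - (-41.263992))
       = -0.482603
Iteration 2:
  f(-0.160000) = 5.330304
  f(-0.482603) = 3.724282
  x_3 = -0.482603 - 3.724282×(-0.482603 - (-0.160000))/(3.724282 - 5.330304)
       = -1.230702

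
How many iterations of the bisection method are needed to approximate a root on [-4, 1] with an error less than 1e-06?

We need (b-a)/2^n ≤ 1e-06
(1 - (-4))/2^n ≤ 1e-06
5/2^n ≤ 1e-06
2^n ≥ 5000000
n ≥ log₂(5000000) = 22.25
n ≥ 23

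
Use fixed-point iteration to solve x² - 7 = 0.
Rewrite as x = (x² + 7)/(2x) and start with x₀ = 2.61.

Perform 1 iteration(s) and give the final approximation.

Equation: x² - 7 = 0
Fixed-point form: x = (x² + 7)/(2x)
x₀ = 2.61

x_1 = g(2.610000) = 2.645996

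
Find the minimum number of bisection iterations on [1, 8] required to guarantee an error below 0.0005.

We need (b-a)/2^n ≤ 0.0005
(8 - 1)/2^n ≤ 0.0005
7/2^n ≤ 0.0005
2^n ≥ 14000
n ≥ log₂(14000) = 13.77
n ≥ 14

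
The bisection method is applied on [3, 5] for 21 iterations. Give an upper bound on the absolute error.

Bisection error bound: |error| ≤ (b-a)/2^n
|error| ≤ (5 - 3)/2^21 = 2/2^21
|error| ≤ 0.0000009537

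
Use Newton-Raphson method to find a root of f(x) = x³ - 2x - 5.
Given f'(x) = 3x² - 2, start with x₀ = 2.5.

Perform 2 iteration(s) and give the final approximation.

f(x) = x³ - 2x - 5
f'(x) = 3x² - 2
x₀ = 2.5

Newton-Raphson formula: x_{n+1} = x_n - f(x_n)/f'(x_n)

Iteration 1:
  f(2.500000) = 5.625000
  f'(2.500000) = 16.750000
  x_1 = 2.500000 - 5.625000/16.750000 = 2.164179
Iteration 2:
  f(2.164179) = 0.807945
  f'(2.164179) = 12.051014
  x_2 = 2.164179 - 0.807945/12.051014 = 2.097135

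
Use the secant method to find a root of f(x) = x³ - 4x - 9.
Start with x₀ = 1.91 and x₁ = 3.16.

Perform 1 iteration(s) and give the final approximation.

f(x) = x³ - 4x - 9
x₀ = 1.91, x₁ = 3.16

Secant formula: x_{n+1} = x_n - f(x_n)(x_n - x_{n-1})/(f(x_n) - f(x_{n-1}))

Iteration 1:
  f(1.910000) = -9.672129
  f(3.160000) = 9.914496
  x_2 = 3.160000 - 9.914496×(3.160000 - 1.910000)/(9.914496 - (-9.672129))
       = 2.527266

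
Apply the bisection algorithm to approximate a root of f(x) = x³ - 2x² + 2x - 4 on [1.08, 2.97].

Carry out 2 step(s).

f(x) = x³ - 2x² + 2x - 4
Initial interval: [1.08, 2.97]

Iteration 1:
  c_1 = (1.080000 + 2.970000)/2 = 2.025000
  f(c_1) = f(2.025000) = 0.152516
  f(a) × f(c) < 0, new interval: [1.080000, 2.025000]
Iteration 2:
  c_2 = (1.080000 + 2.025000)/2 = 1.552500
  f(c_2) = f(1.552500) = -1.973590
  f(a) × f(c) ≥ 0, new interval: [1.552500, 2.025000]

After 2 iteration(s), the approximation is c_2 = 1.552500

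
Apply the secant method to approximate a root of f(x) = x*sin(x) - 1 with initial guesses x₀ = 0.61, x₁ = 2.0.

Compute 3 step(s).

f(x) = x*sin(x) - 1
x₀ = 0.61, x₁ = 2.0

Secant formula: x_{n+1} = x_n - f(x_n)(x_n - x_{n-1})/(f(x_n) - f(x_{n-1}))

Iteration 1:
  f(0.610000) = -0.650551
  f(2.000000) = 0.818595
  x_2 = 2.000000 - 0.818595×(2.000000 - 0.610000)/(0.818595 - (-0.650551))
       = 1.225504
Iteration 2:
  f(2.000000) = 0.818595
  f(1.225504) = 0.153171
  x_3 = 1.225504 - 0.153171×(1.225504 - 2.000000)/(0.153171 - 0.818595)
       = 1.047227
Iteration 3:
  f(1.225504) = 0.153171
  f(1.047227) = -0.093060
  x_4 = 1.047227 - (-0.093060)×(1.047227 - 1.225504)/(-0.093060 - 0.153171)
       = 1.114604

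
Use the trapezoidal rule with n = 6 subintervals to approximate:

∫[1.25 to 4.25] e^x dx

f(x) = e^x
a = 1.25, b = 4.25, n = 6
h = (b - a)/n = 0.500000

Trapezoidal rule: (h/2)[f(x₀) + 2f(x₁) + 2f(x₂) + ... + f(xₙ)]

x_0 = 1.2500, f(x_0) = 3.490343, coefficient = 1
x_1 = 1.7500, f(x_1) = 5.754603, coefficient = 2
x_2 = 2.2500, f(x_2) = 9.487736, coefficient = 2
x_3 = 2.7500, f(x_3) = 15.642632, coefficient = 2
x_4 = 3.2500, f(x_4) = 25.790340, coefficient = 2
x_5 = 3.7500, f(x_5) = 42.521082, coefficient = 2
x_6 = 4.2500, f(x_6) = 70.105412, coefficient = 1

I ≈ (0.500000/2) × 271.988540 = 67.997135
Exact value: 66.615069
Error: 1.382066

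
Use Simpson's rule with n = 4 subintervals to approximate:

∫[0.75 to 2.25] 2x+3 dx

f(x) = 2x+3
a = 0.75, b = 2.25, n = 4
h = (b - a)/n = 0.375000

Simpson's rule: (h/3)[f(x₀) + 4f(x₁) + 2f(x₂) + ... + f(xₙ)]

x_0 = 0.7500, f(x_0) = 4.500000, coefficient = 1
x_1 = 1.1250, f(x_1) = 5.250000, coefficient = 4
x_2 = 1.5000, f(x_2) = 6.000000, coefficient = 2
x_3 = 1.8750, f(x_3) = 6.750000, coefficient = 4
x_4 = 2.2500, f(x_4) = 7.500000, coefficient = 1

I ≈ (0.375000/3) × 72.000000 = 9.000000
Exact value: 9.000000
Error: 0.000000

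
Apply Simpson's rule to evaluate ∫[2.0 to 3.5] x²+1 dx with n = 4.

f(x) = x²+1
a = 2.0, b = 3.5, n = 4
h = (b - a)/n = 0.375000

Simpson's rule: (h/3)[f(x₀) + 4f(x₁) + 2f(x₂) + ... + f(xₙ)]

x_0 = 2.0000, f(x_0) = 5.000000, coefficient = 1
x_1 = 2.3750, f(x_1) = 6.640625, coefficient = 4
x_2 = 2.7500, f(x_2) = 8.562500, coefficient = 2
x_3 = 3.1250, f(x_3) = 10.765625, coefficient = 4
x_4 = 3.5000, f(x_4) = 13.250000, coefficient = 1

I ≈ (0.375000/3) × 105.000000 = 13.125000
Exact value: 13.125000
Error: 0.000000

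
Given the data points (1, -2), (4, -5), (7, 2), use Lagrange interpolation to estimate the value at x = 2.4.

Lagrange interpolation formula:
P(x) = Σ yᵢ × Lᵢ(x)
where Lᵢ(x) = Π_{j≠i} (x - xⱼ)/(xᵢ - xⱼ)

L_0(2.4) = (2.4 - 4)/(1 - 4) × (2.4 - 7)/(1 - 7) = 0.408889
L_1(2.4) = (2.4 - 1)/(4 - 1) × (2.4 - 7)/(4 - 7) = 0.715556
L_2(2.4) = (2.4 - 1)/(7 - 1) × (2.4 - 4)/(7 - 4) = -0.124444

P(2.4) = (-2)×L_0(2.4) + (-5)×L_1(2.4) + 2×L_2(2.4)
P(2.4) = -4.644444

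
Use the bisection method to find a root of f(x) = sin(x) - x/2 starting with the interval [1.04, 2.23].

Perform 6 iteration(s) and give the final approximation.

f(x) = sin(x) - x/2
Initial interval: [1.04, 2.23]

Iteration 1:
  c_1 = (1.040000 + 2.230000)/2 = 1.635000
  f(c_1) = f(1.635000) = 0.180440
  f(a) × f(c) ≥ 0, new interval: [1.635000, 2.230000]
Iteration 2:
  c_2 = (1.635000 + 2.230000)/2 = 1.932500
  f(c_2) = f(1.932500) = -0.030955
  f(a) × f(c) < 0, new interval: [1.635000, 1.932500]
Iteration 3:
  c_3 = (1.635000 + 1.932500)/2 = 1.783750
  f(c_3) = f(1.783750) = 0.085536
  f(a) × f(c) ≥ 0, new interval: [1.783750, 1.932500]
Iteration 4:
  c_4 = (1.783750 + 1.932500)/2 = 1.858125
  f(c_4) = f(1.858125) = 0.029942
  f(a) × f(c) ≥ 0, new interval: [1.858125, 1.932500]
Iteration 5:
  c_5 = (1.858125 + 1.932500)/2 = 1.895313
  f(c_5) = f(1.895313) = 0.000149
  f(a) × f(c) ≥ 0, new interval: [1.895313, 1.932500]
Iteration 6:
  c_6 = (1.895313 + 1.932500)/2 = 1.913906
  f(c_6) = f(1.913906) = -0.015240
  f(a) × f(c) < 0, new interval: [1.895313, 1.913906]

After 6 iteration(s), the approximation is c_6 = 1.913906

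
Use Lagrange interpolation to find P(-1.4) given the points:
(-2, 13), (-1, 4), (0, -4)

Lagrange interpolation formula:
P(x) = Σ yᵢ × Lᵢ(x)
where Lᵢ(x) = Π_{j≠i} (x - xⱼ)/(xᵢ - xⱼ)

L_0(-1.4) = (-1.4 - (-1))/(-2 - (-1)) × (-1.4 - 0)/(-2 - 0) = 0.280000
L_1(-1.4) = (-1.4 - (-2))/(-1 - (-2)) × (-1.4 - 0)/(-1 - 0) = 0.840000
L_2(-1.4) = (-1.4 - (-2))/(0 - (-2)) × (-1.4 - (-1))/(0 - (-1)) = -0.120000

P(-1.4) = 13×L_0(-1.4) + 4×L_1(-1.4) + (-4)×L_2(-1.4)
P(-1.4) = 7.480000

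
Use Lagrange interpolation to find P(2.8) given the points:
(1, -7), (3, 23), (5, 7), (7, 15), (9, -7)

Lagrange interpolation formula:
P(x) = Σ yᵢ × Lᵢ(x)
where Lᵢ(x) = Π_{j≠i} (x - xⱼ)/(xᵢ - xⱼ)

L_0(2.8) = (2.8 - 3)/(1 - 3) × (2.8 - 5)/(1 - 5) × (2.8 - 7)/(1 - 7) × (2.8 - 9)/(1 - 9) = 0.029838
L_1(2.8) = (2.8 - 1)/(3 - 1) × (2.8 - 5)/(3 - 5) × (2.8 - 7)/(3 - 7) × (2.8 - 9)/(3 - 9) = 1.074150
L_2(2.8) = (2.8 - 1)/(5 - 1) × (2.8 - 3)/(5 - 3) × (2.8 - 7)/(5 - 7) × (2.8 - 9)/(5 - 9) = -0.146475
L_3(2.8) = (2.8 - 1)/(7 - 1) × (2.8 - 3)/(7 - 3) × (2.8 - 5)/(7 - 5) × (2.8 - 9)/(7 - 9) = 0.051150
L_4(2.8) = (2.8 - 1)/(9 - 1) × (2.8 - 3)/(9 - 3) × (2.8 - 5)/(9 - 5) × (2.8 - 7)/(9 - 7) = -0.008663

P(2.8) = (-7)×L_0(2.8) + 23×L_1(2.8) + 7×L_2(2.8) + 15×L_3(2.8) + (-7)×L_4(2.8)
P(2.8) = 24.299150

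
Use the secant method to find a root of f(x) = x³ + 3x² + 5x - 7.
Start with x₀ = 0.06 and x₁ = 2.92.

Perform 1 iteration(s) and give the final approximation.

f(x) = x³ + 3x² + 5x - 7
x₀ = 0.06, x₁ = 2.92

Secant formula: x_{n+1} = x_n - f(x_n)(x_n - x_{n-1})/(f(x_n) - f(x_{n-1}))

Iteration 1:
  f(0.060000) = -6.688984
  f(2.920000) = 58.076288
  x_2 = 2.920000 - 58.076288×(2.920000 - 0.060000)/(58.076288 - (-6.688984))
       = 0.355382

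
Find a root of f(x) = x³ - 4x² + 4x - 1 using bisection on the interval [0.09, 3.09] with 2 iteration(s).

f(x) = x³ - 4x² + 4x - 1
Initial interval: [0.09, 3.09]

Iteration 1:
  c_1 = (0.090000 + 3.090000)/2 = 1.590000
  f(c_1) = f(1.590000) = -0.732721
  f(a) × f(c) ≥ 0, new interval: [1.590000, 3.090000]
Iteration 2:
  c_2 = (1.590000 + 3.090000)/2 = 2.340000
  f(c_2) = f(2.340000) = -0.729496
  f(a) × f(c) ≥ 0, new interval: [2.340000, 3.090000]

After 2 iteration(s), the approximation is c_2 = 2.340000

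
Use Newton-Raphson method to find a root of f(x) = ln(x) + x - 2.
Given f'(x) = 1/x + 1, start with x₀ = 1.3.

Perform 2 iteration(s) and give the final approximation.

f(x) = ln(x) + x - 2
f'(x) = 1/x + 1
x₀ = 1.3

Newton-Raphson formula: x_{n+1} = x_n - f(x_n)/f'(x_n)

Iteration 1:
  f(1.300000) = -0.437636
  f'(1.300000) = 1.769231
  x_1 = 1.300000 - (-0.437636)/1.769231 = 1.547359
Iteration 2:
  f(1.547359) = -0.016091
  f'(1.547359) = 1.646262
  x_2 = 1.547359 - (-0.016091)/1.646262 = 1.557134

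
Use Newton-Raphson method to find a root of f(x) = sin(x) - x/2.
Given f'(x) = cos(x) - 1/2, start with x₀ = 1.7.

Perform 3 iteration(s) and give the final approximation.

f(x) = sin(x) - x/2
f'(x) = cos(x) - 1/2
x₀ = 1.7

Newton-Raphson formula: x_{n+1} = x_n - f(x_n)/f'(x_n)

Iteration 1:
  f(1.700000) = 0.141665
  f'(1.700000) = -0.628844
  x_1 = 1.700000 - 0.141665/(-0.628844) = 1.925278
Iteration 2:
  f(1.925278) = -0.024812
  f'(1.925278) = -0.847104
  x_2 = 1.925278 - (-0.024812)/(-0.847104) = 1.895987
Iteration 3:
  f(1.895987) = -0.000404
  f'(1.895987) = -0.819490
  x_3 = 1.895987 - (-0.000404)/(-0.819490) = 1.895494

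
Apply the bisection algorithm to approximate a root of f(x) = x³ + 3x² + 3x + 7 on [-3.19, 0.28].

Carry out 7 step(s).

f(x) = x³ + 3x² + 3x + 7
Initial interval: [-3.19, 0.28]

Iteration 1:
  c_1 = (-3.190000 + 0.280000)/2 = -1.455000
  f(c_1) = f(-1.455000) = 5.905804
  f(a) × f(c) < 0, new interval: [-3.190000, -1.455000]
Iteration 2:
  c_2 = (-3.190000 + (-1.455000))/2 = -2.322500
  f(c_2) = f(-2.322500) = 3.686939
  f(a) × f(c) < 0, new interval: [-3.190000, -2.322500]
Iteration 3:
  c_3 = (-3.190000 + (-2.322500))/2 = -2.756250
  f(c_3) = f(-2.756250) = 0.582998
  f(a) × f(c) < 0, new interval: [-3.190000, -2.756250]
Iteration 4:
  c_4 = (-3.190000 + (-2.756250))/2 = -2.973125
  f(c_4) = f(-2.973125) = -1.681814
  f(a) × f(c) ≥ 0, new interval: [-2.973125, -2.756250]
Iteration 5:
  c_5 = (-2.973125 + (-2.756250))/2 = -2.864687
  f(c_5) = f(-2.864687) = -0.483629
  f(a) × f(c) ≥ 0, new interval: [-2.864687, -2.756250]
Iteration 6:
  c_6 = (-2.864687 + (-2.756250))/2 = -2.810469
  f(c_6) = f(-2.810469) = 0.065651
  f(a) × f(c) < 0, new interval: [-2.864687, -2.810469]
Iteration 7:
  c_7 = (-2.864687 + (-2.810469))/2 = -2.837578
  f(c_7) = f(-2.837578) = -0.204938
  f(a) × f(c) ≥ 0, new interval: [-2.837578, -2.810469]

After 7 iteration(s), the approximation is c_7 = -2.837578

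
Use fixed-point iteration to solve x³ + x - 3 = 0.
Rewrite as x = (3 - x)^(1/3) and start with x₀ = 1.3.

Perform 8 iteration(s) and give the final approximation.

Equation: x³ + x - 3 = 0
Fixed-point form: x = (3 - x)^(1/3)
x₀ = 1.3

x_1 = g(1.300000) = 1.193483
x_2 = g(1.193483) = 1.217907
x_3 = g(1.217907) = 1.212393
x_4 = g(1.212393) = 1.213642
x_5 = g(1.213642) = 1.213359
x_6 = g(1.213359) = 1.213423
x_7 = g(1.213423) = 1.213409
x_8 = g(1.213409) = 1.213412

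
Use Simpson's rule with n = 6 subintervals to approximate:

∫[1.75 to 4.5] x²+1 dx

f(x) = x²+1
a = 1.75, b = 4.5, n = 6
h = (b - a)/n = 0.458333

Simpson's rule: (h/3)[f(x₀) + 4f(x₁) + 2f(x₂) + ... + f(xₙ)]

x_0 = 1.7500, f(x_0) = 4.062500, coefficient = 1
x_1 = 2.2083, f(x_1) = 5.876736, coefficient = 4
x_2 = 2.6667, f(x_2) = 8.111111, coefficient = 2
x_3 = 3.1250, f(x_3) = 10.765625, coefficient = 4
x_4 = 3.5833, f(x_4) = 13.840278, coefficient = 2
x_5 = 4.0417, f(x_5) = 17.335069, coefficient = 4
x_6 = 4.5000, f(x_6) = 21.250000, coefficient = 1

I ≈ (0.458333/3) × 205.125000 = 31.338542
Exact value: 31.338542
Error: 0.000000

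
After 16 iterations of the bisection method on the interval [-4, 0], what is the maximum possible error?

Bisection error bound: |error| ≤ (b-a)/2^n
|error| ≤ (0 - (-4))/2^16 = 4/2^16
|error| ≤ 0.0000610352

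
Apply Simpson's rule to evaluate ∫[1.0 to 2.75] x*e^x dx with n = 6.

f(x) = x*e^x
a = 1.0, b = 2.75, n = 6
h = (b - a)/n = 0.291667

Simpson's rule: (h/3)[f(x₀) + 4f(x₁) + 2f(x₂) + ... + f(xₙ)]

x_0 = 1.0000, f(x_0) = 2.718282, coefficient = 1
x_1 = 1.2917, f(x_1) = 4.700176, coefficient = 4
x_2 = 1.5833, f(x_2) = 7.712679, coefficient = 2
x_3 = 1.8750, f(x_3) = 12.226536, coefficient = 4
x_4 = 2.1667, f(x_4) = 18.913133, coefficient = 2
x_5 = 2.4583, f(x_5) = 28.726411, coefficient = 4
x_6 = 2.7500, f(x_6) = 43.017238, coefficient = 1

I ≈ (0.291667/3) × 281.599638 = 27.377743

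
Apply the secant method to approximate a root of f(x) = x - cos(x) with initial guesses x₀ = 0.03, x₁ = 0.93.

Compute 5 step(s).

f(x) = x - cos(x)
x₀ = 0.03, x₁ = 0.93

Secant formula: x_{n+1} = x_n - f(x_n)(x_n - x_{n-1})/(f(x_n) - f(x_{n-1}))

Iteration 1:
  f(0.030000) = -0.969550
  f(0.930000) = 0.332166
  x_2 = 0.930000 - 0.332166×(0.930000 - 0.030000)/(0.332166 - (-0.969550))
       = 0.700342
Iteration 2:
  f(0.930000) = 0.332166
  f(0.700342) = -0.064280
  x_3 = 0.700342 - (-0.064280)×(0.700342 - 0.930000)/(-0.064280 - 0.332166)
       = 0.737579
Iteration 3:
  f(0.700342) = -0.064280
  f(0.737579) = -0.002520
  x_4 = 0.737579 - (-0.002520)×(0.737579 - 0.700342)/(-0.002520 - (-0.064280))
       = 0.739098
Iteration 4:
  f(0.737579) = -0.002520
  f(0.739098) = 0.000022
  x_5 = 0.739098 - 0.000022×(0.739098 - 0.737579)/(0.000022 - (-0.002520))
       = 0.739085
Iteration 5:
  f(0.739098) = 0.000022
  f(0.739085) = 0.000000
  x_6 = 0.739085 - 0.000000×(0.739085 - 0.739098)/(0.000000 - 0.000022)
       = 0.739085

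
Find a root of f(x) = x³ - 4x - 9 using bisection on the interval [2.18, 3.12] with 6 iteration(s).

f(x) = x³ - 4x - 9
Initial interval: [2.18, 3.12]

Iteration 1:
  c_1 = (2.180000 + 3.120000)/2 = 2.650000
  f(c_1) = f(2.650000) = -0.990375
  f(a) × f(c) ≥ 0, new interval: [2.650000, 3.120000]
Iteration 2:
  c_2 = (2.650000 + 3.120000)/2 = 2.885000
  f(c_2) = f(2.885000) = 3.472504
  f(a) × f(c) < 0, new interval: [2.650000, 2.885000]
Iteration 3:
  c_3 = (2.650000 + 2.885000)/2 = 2.767500
  f(c_3) = f(2.767500) = 1.126438
  f(a) × f(c) < 0, new interval: [2.650000, 2.767500]
Iteration 4:
  c_4 = (2.650000 + 2.767500)/2 = 2.708750
  f(c_4) = f(2.708750) = 0.039983
  f(a) × f(c) < 0, new interval: [2.650000, 2.708750]
Iteration 5:
  c_5 = (2.650000 + 2.708750)/2 = 2.679375
  f(c_5) = f(2.679375) = -0.482132
  f(a) × f(c) ≥ 0, new interval: [2.679375, 2.708750]
Iteration 6:
  c_6 = (2.679375 + 2.708750)/2 = 2.694063
  f(c_6) = f(2.694063) = -0.222818
  f(a) × f(c) ≥ 0, new interval: [2.694063, 2.708750]

After 6 iteration(s), the approximation is c_6 = 2.694063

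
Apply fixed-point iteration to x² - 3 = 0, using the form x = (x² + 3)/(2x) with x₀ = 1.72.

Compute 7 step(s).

Equation: x² - 3 = 0
Fixed-point form: x = (x² + 3)/(2x)
x₀ = 1.72

x_1 = g(1.720000) = 1.732093
x_2 = g(1.732093) = 1.732051
x_3 = g(1.732051) = 1.732051
x_4 = g(1.732051) = 1.732051
x_5 = g(1.732051) = 1.732051
x_6 = g(1.732051) = 1.732051
x_7 = g(1.732051) = 1.732051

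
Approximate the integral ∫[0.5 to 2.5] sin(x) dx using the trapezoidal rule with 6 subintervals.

f(x) = sin(x)
a = 0.5, b = 2.5, n = 6
h = (b - a)/n = 0.333333

Trapezoidal rule: (h/2)[f(x₀) + 2f(x₁) + 2f(x₂) + ... + f(xₙ)]

x_0 = 0.5000, f(x_0) = 0.479426, coefficient = 1
x_1 = 0.8333, f(x_1) = 0.740177, coefficient = 2
x_2 = 1.1667, f(x_2) = 0.919445, coefficient = 2
x_3 = 1.5000, f(x_3) = 0.997495, coefficient = 2
x_4 = 1.8333, f(x_4) = 0.965735, coefficient = 2
x_5 = 2.1667, f(x_5) = 0.827660, coefficient = 2
x_6 = 2.5000, f(x_6) = 0.598472, coefficient = 1

I ≈ (0.333333/2) × 9.978921 = 1.663154
Exact value: 1.678726
Error: 0.015573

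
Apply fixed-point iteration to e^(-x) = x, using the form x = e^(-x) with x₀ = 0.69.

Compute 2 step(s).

Equation: e^(-x) = x
Fixed-point form: x = e^(-x)
x₀ = 0.69

x_1 = g(0.690000) = 0.501576
x_2 = g(0.501576) = 0.605575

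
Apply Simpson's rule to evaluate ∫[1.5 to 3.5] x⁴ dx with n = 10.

f(x) = x⁴
a = 1.5, b = 3.5, n = 10
h = (b - a)/n = 0.200000

Simpson's rule: (h/3)[f(x₀) + 4f(x₁) + 2f(x₂) + ... + f(xₙ)]

x_0 = 1.5000, f(x_0) = 5.062500, coefficient = 1
x_1 = 1.7000, f(x_1) = 8.352100, coefficient = 4
x_2 = 1.9000, f(x_2) = 13.032100, coefficient = 2
x_3 = 2.1000, f(x_3) = 19.448100, coefficient = 4
x_4 = 2.3000, f(x_4) = 27.984100, coefficient = 2
x_5 = 2.5000, f(x_5) = 39.062500, coefficient = 4
x_6 = 2.7000, f(x_6) = 53.144100, coefficient = 2
x_7 = 2.9000, f(x_7) = 70.728100, coefficient = 4
x_8 = 3.1000, f(x_8) = 92.352100, coefficient = 2
x_9 = 3.3000, f(x_9) = 118.592100, coefficient = 4
x_10 = 3.5000, f(x_10) = 150.062500, coefficient = 1

I ≈ (0.200000/3) × 1552.881400 = 103.525427
Exact value: 103.525000
Error: 0.000427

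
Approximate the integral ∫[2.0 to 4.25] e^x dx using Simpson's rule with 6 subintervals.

f(x) = e^x
a = 2.0, b = 4.25, n = 6
h = (b - a)/n = 0.375000

Simpson's rule: (h/3)[f(x₀) + 4f(x₁) + 2f(x₂) + ... + f(xₙ)]

x_0 = 2.0000, f(x_0) = 7.389056, coefficient = 1
x_1 = 2.3750, f(x_1) = 10.751013, coefficient = 4
x_2 = 2.7500, f(x_2) = 15.642632, coefficient = 2
x_3 = 3.1250, f(x_3) = 22.759895, coefficient = 4
x_4 = 3.5000, f(x_4) = 33.115452, coefficient = 2
x_5 = 3.8750, f(x_5) = 48.182698, coefficient = 4
x_6 = 4.2500, f(x_6) = 70.105412, coefficient = 1

I ≈ (0.375000/3) × 501.785062 = 62.723133
Exact value: 62.716356
Error: 0.006777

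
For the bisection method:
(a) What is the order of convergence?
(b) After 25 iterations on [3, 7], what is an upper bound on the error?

(a) Bisection has linear (order 1) convergence; the error is halved each step.

(b) Error bound = (b-a)/2^n = (7 - 3)/2^{25}
    = 4/2^{25}

(a) 1 (linear); (b) error ≤ 1.19e-07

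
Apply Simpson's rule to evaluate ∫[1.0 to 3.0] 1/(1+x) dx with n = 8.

f(x) = 1/(1+x)
a = 1.0, b = 3.0, n = 8
h = (b - a)/n = 0.250000

Simpson's rule: (h/3)[f(x₀) + 4f(x₁) + 2f(x₂) + ... + f(xₙ)]

x_0 = 1.0000, f(x_0) = 0.500000, coefficient = 1
x_1 = 1.2500, f(x_1) = 0.444444, coefficient = 4
x_2 = 1.5000, f(x_2) = 0.400000, coefficient = 2
x_3 = 1.7500, f(x_3) = 0.363636, coefficient = 4
x_4 = 2.0000, f(x_4) = 0.333333, coefficient = 2
x_5 = 2.2500, f(x_5) = 0.307692, coefficient = 4
x_6 = 2.5000, f(x_6) = 0.285714, coefficient = 2
x_7 = 2.7500, f(x_7) = 0.266667, coefficient = 4
x_8 = 3.0000, f(x_8) = 0.250000, coefficient = 1

I ≈ (0.250000/3) × 8.317854 = 0.693155
Exact value: 0.693147
Error: 0.000007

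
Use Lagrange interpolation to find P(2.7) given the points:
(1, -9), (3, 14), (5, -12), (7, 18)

Lagrange interpolation formula:
P(x) = Σ yᵢ × Lᵢ(x)
where Lᵢ(x) = Π_{j≠i} (x - xⱼ)/(xᵢ - xⱼ)

L_0(2.7) = (2.7 - 3)/(1 - 3) × (2.7 - 5)/(1 - 5) × (2.7 - 7)/(1 - 7) = 0.061812
L_1(2.7) = (2.7 - 1)/(3 - 1) × (2.7 - 5)/(3 - 5) × (2.7 - 7)/(3 - 7) = 1.050812
L_2(2.7) = (2.7 - 1)/(5 - 1) × (2.7 - 3)/(5 - 3) × (2.7 - 7)/(5 - 7) = -0.137062
L_3(2.7) = (2.7 - 1)/(7 - 1) × (2.7 - 3)/(7 - 3) × (2.7 - 5)/(7 - 5) = 0.024437

P(2.7) = (-9)×L_0(2.7) + 14×L_1(2.7) + (-12)×L_2(2.7) + 18×L_3(2.7)
P(2.7) = 16.239687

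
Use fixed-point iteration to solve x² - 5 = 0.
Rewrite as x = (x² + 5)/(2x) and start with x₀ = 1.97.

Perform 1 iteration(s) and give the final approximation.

Equation: x² - 5 = 0
Fixed-point form: x = (x² + 5)/(2x)
x₀ = 1.97

x_1 = g(1.970000) = 2.254036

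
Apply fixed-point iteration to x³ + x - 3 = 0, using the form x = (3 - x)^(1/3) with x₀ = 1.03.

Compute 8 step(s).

Equation: x³ + x - 3 = 0
Fixed-point form: x = (3 - x)^(1/3)
x₀ = 1.03

x_1 = g(1.030000) = 1.253590
x_2 = g(1.253590) = 1.204247
x_3 = g(1.204247) = 1.215483
x_4 = g(1.215483) = 1.212943
x_5 = g(1.212943) = 1.213518
x_6 = g(1.213518) = 1.213388
x_7 = g(1.213388) = 1.213417
x_8 = g(1.213417) = 1.213410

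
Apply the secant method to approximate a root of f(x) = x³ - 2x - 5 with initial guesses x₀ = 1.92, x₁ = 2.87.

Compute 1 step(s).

f(x) = x³ - 2x - 5
x₀ = 1.92, x₁ = 2.87

Secant formula: x_{n+1} = x_n - f(x_n)(x_n - x_{n-1})/(f(x_n) - f(x_{n-1}))

Iteration 1:
  f(1.920000) = -1.762112
  f(2.870000) = 12.899903
  x_2 = 2.870000 - 12.899903×(2.870000 - 1.920000)/(12.899903 - (-1.762112))
       = 2.034173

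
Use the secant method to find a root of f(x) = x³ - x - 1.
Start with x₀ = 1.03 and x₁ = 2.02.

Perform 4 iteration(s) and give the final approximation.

f(x) = x³ - x - 1
x₀ = 1.03, x₁ = 2.02

Secant formula: x_{n+1} = x_n - f(x_n)(x_n - x_{n-1})/(f(x_n) - f(x_{n-1}))

Iteration 1:
  f(1.030000) = -0.937273
  f(2.020000) = 5.222408
  x_2 = 2.020000 - 5.222408×(2.020000 - 1.030000)/(5.222408 - (-0.937273))
       = 1.180641
Iteration 2:
  f(2.020000) = 5.222408
  f(1.180641) = -0.534930
  x_3 = 1.180641 - (-0.534930)×(1.180641 - 2.020000)/(-0.534930 - 5.222408)
       = 1.258628
Iteration 3:
  f(1.180641) = -0.534930
  f(1.258628) = -0.264779
  x_4 = 1.258628 - (-0.264779)×(1.258628 - 1.180641)/(-0.264779 - (-0.534930))
       = 1.335064
Iteration 4:
  f(1.258628) = -0.264779
  f(1.335064) = 0.044551
  x_5 = 1.335064 - 0.044551×(1.335064 - 1.258628)/(0.044551 - (-0.264779))
       = 1.324056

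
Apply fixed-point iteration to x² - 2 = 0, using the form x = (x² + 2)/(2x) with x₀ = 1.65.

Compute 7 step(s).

Equation: x² - 2 = 0
Fixed-point form: x = (x² + 2)/(2x)
x₀ = 1.65

x_1 = g(1.650000) = 1.431061
x_2 = g(1.431061) = 1.414313
x_3 = g(1.414313) = 1.414214
x_4 = g(1.414214) = 1.414214
x_5 = g(1.414214) = 1.414214
x_6 = g(1.414214) = 1.414214
x_7 = g(1.414214) = 1.414214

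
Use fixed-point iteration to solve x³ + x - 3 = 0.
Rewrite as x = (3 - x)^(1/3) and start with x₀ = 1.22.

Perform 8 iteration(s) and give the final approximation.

Equation: x³ + x - 3 = 0
Fixed-point form: x = (3 - x)^(1/3)
x₀ = 1.22

x_1 = g(1.220000) = 1.211918
x_2 = g(1.211918) = 1.213750
x_3 = g(1.213750) = 1.213335
x_4 = g(1.213335) = 1.213429
x_5 = g(1.213429) = 1.213408
x_6 = g(1.213408) = 1.213413
x_7 = g(1.213413) = 1.213411
x_8 = g(1.213411) = 1.213412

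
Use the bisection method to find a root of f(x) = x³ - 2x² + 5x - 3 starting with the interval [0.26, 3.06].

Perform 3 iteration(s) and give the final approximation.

f(x) = x³ - 2x² + 5x - 3
Initial interval: [0.26, 3.06]

Iteration 1:
  c_1 = (0.260000 + 3.060000)/2 = 1.660000
  f(c_1) = f(1.660000) = 4.363096
  f(a) × f(c) < 0, new interval: [0.260000, 1.660000]
Iteration 2:
  c_2 = (0.260000 + 1.660000)/2 = 0.960000
  f(c_2) = f(0.960000) = 0.841536
  f(a) × f(c) < 0, new interval: [0.260000, 0.960000]
Iteration 3:
  c_3 = (0.260000 + 0.960000)/2 = 0.610000
  f(c_3) = f(0.610000) = -0.467219
  f(a) × f(c) ≥ 0, new interval: [0.610000, 0.960000]

After 3 iteration(s), the approximation is c_3 = 0.610000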